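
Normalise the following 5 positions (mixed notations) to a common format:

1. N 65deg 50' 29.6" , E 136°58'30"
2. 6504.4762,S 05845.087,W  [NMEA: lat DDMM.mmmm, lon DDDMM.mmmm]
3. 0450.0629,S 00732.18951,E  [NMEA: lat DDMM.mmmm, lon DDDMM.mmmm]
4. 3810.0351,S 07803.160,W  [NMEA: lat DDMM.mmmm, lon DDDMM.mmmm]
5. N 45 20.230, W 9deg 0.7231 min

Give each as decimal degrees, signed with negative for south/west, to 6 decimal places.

1. 65.841556, 136.975000
2. -65.074603, -58.751450
3. -4.834382, 7.536492
4. -38.167252, -78.052667
5. 45.337167, -9.012052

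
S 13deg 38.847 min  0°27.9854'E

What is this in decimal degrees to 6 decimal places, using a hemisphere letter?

13.647450° S, 0.466423° E

φ: 38.847′ = 0.647450°; total 13.6474500
Lon: 0 + 27.9854/60 = 0.4664233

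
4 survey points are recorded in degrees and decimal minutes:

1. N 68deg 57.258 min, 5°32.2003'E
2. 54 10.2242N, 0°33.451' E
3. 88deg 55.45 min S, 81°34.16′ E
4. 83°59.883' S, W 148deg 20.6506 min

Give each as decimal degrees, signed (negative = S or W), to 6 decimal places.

1. 68.954300, 5.536672
2. 54.170403, 0.557517
3. -88.924167, 81.569333
4. -83.998050, -148.344177

Point 1:
  Lat: 68 + 57.258/60 = 68.9543000
  N ⇒ keep positive
  Lon: 5 + 32.2003/60 = 5.5366717
  E ⇒ keep positive
Point 2:
  φ: 54 + 10.2242/60 = 54.1704033
  N ⇒ keep positive
  Longitude: 33.451′ = 0.557517°; total 0.5575167
  E → positive
Point 3:
  Lat: 88 + 55.45/60 = 88.9241667
  S → negative
  Longitude: 81 + 34.16/60 = 81.5693333
  E → positive
Point 4:
  Latitude: 59.883′ = 0.998050°; total 83.9980500
  hemisphere S, so the sign is −
  Longitude: 20.6506′ = 0.344177°; total 148.3441767
  hemisphere W, so the sign is −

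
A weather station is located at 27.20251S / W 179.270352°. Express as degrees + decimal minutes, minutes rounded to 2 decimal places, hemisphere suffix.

27° 12.15′ S, 179° 16.22′ W

Latitude: minutes = (27.202510 − 27) × 60 = 12.1506
Lon: minutes = (179.270352 − 179) × 60 = 16.2211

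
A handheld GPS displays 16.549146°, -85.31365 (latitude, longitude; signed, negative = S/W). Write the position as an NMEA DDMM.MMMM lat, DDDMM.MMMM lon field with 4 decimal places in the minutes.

1632.9488,N / 08518.8190,W

Lat: 16° + 0.549146 × 60 = 16° 32.948760′
Longitude is negative → W; |value| = 85.313650
Longitude: 85° + 0.313650 × 60 = 85° 18.819000′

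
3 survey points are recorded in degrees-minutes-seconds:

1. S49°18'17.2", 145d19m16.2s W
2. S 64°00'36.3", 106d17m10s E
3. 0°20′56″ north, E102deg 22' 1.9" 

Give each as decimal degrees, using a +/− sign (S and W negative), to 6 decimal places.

Point 1:
  Latitude: 49° + 18/60 + 17.2/3600 = 49 + 0.300000 + 0.004778 = 49.3047778
  S ⇒ negate
  Longitude: 145° + 19/60 + 16.2/3600 = 145 + 0.316667 + 0.004500 = 145.3211667
  W → negative
Point 2:
  φ: 0′ + 36.3″ = 0.60500′; 64 + 0.60500/60 = 64.0100833
  S ⇒ negate
  Lon: 106° + 17/60 + 10/3600 = 106 + 0.283333 + 0.002778 = 106.2861111
  E ⇒ keep positive
Point 3:
  Latitude: 20′ + 56″ = 20.93333′; 0 + 20.93333/60 = 0.3488889
  N ⇒ keep positive
  Lon: 102 + 22/60 + 1.9/3600 = 102.3671944
  E ⇒ keep positive

1. -49.304778, -145.321167
2. -64.010083, 106.286111
3. 0.348889, 102.367194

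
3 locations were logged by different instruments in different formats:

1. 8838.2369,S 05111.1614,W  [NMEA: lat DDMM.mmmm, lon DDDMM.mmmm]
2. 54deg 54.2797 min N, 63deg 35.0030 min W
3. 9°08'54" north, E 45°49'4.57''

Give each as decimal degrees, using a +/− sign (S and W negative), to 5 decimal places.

Point 1:
  Lat: split at 2 digits → 88° and 38.2369′; 88 + 38.2369/60 = 88.637282
  hemisphere S, so the sign is −
  Longitude: degrees = first 3 digits = 51, minutes = 11.1614; 51 + 11.1614/60 = 51.186023
  W ⇒ negate
Point 2:
  Latitude: 54 + 54.2797/60 = 54.904662
  N ⇒ keep positive
  Longitude: 35.003′ = 0.583383°; total 63.583383
  W → negative
Point 3:
  Latitude: 9° + 8/60 + 54/3600 = 9 + 0.133333 + 0.015000 = 9.148333
  N → positive
  λ: 45° + 49/60 + 4.57/3600 = 45 + 0.816667 + 0.001269 = 45.817936
  E ⇒ keep positive

1. -88.63728, -51.18602
2. 54.90466, -63.58338
3. 9.14833, 45.81794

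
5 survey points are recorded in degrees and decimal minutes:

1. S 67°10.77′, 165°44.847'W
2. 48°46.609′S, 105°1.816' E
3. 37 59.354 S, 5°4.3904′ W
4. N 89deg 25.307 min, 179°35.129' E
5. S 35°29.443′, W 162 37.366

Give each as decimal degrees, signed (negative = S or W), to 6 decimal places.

1. -67.179500, -165.747450
2. -48.776817, 105.030267
3. -37.989233, -5.073173
4. 89.421783, 179.585483
5. -35.490717, -162.622767

Point 1:
  φ: 10.77′ = 0.179500°; total 67.1795000
  S → negative
  λ: 165 + 44.847/60 = 165.7474500
  W → negative
Point 2:
  Lat: 48 + 46.609/60 = 48.7768167
  S → negative
  Lon: 1.816′ = 0.030267°; total 105.0302667
  E → positive
Point 3:
  Latitude: 37 + 59.354/60 = 37.9892333
  hemisphere S, so the sign is −
  λ: 4.3904′ = 0.073173°; total 5.0731733
  W → negative
Point 4:
  φ: 25.307′ = 0.421783°; total 89.4217833
  N → positive
  λ: 35.129′ = 0.585483°; total 179.5854833
  E ⇒ keep positive
Point 5:
  φ: 29.443′ = 0.490717°; total 35.4907167
  S → negative
  Lon: 37.366′ = 0.622767°; total 162.6227667
  W ⇒ negate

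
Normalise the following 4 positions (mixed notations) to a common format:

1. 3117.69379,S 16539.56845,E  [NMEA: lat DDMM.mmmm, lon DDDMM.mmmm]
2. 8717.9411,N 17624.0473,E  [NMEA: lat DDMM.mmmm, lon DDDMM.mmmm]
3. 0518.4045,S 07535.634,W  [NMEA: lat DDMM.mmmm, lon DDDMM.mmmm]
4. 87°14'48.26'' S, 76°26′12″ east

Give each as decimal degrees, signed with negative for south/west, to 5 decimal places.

Point 1:
  Latitude: split at 2 digits → 31° and 17.69379′; 31 + 17.69379/60 = 31.294897
  S ⇒ negate
  Longitude: degrees = first 3 digits = 165, minutes = 39.56845; 165 + 39.56845/60 = 165.659474
  E ⇒ keep positive
Point 2:
  φ: degrees = first 2 digits = 87, minutes = 17.9411; 87 + 17.9411/60 = 87.299018
  N ⇒ keep positive
  Longitude: split at 3 digits → 176° and 24.0473′; 176 + 24.0473/60 = 176.400788
  E → positive
Point 3:
  Lat: degrees = first 2 digits = 5, minutes = 18.4045; 5 + 18.4045/60 = 5.306742
  hemisphere S, so the sign is −
  λ: degrees = first 3 digits = 75, minutes = 35.634; 75 + 35.634/60 = 75.593900
  hemisphere W, so the sign is −
Point 4:
  Lat: 14′ + 48.26″ = 14.80433′; 87 + 14.80433/60 = 87.246739
  S → negative
  Longitude: 26′ + 12″ = 26.20000′; 76 + 26.20000/60 = 76.436667
  E → positive

1. -31.29490, 165.65947
2. 87.29902, 176.40079
3. -5.30674, -75.59390
4. -87.24674, 76.43667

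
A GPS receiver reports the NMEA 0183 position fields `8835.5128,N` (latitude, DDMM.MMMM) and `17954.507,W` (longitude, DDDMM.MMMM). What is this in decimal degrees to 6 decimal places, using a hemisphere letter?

88.591880° N, 179.908450° W

φ: split at 2 digits → 88° and 35.5128′; 88 + 35.5128/60 = 88.5918800
λ: split at 3 digits → 179° and 54.507′; 179 + 54.507/60 = 179.9084500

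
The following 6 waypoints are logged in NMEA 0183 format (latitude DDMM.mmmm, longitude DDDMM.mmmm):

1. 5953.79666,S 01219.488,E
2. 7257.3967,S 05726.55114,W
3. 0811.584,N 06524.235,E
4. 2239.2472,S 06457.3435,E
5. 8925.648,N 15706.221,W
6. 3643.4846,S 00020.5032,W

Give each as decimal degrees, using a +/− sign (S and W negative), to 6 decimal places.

1. -59.896611, 12.324800
2. -72.956612, -57.442519
3. 8.193067, 65.403917
4. -22.654120, 64.955725
5. 89.427467, -157.103683
6. -36.724743, -0.341720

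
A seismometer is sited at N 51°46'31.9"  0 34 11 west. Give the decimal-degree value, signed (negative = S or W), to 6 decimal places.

51.775528, -0.569722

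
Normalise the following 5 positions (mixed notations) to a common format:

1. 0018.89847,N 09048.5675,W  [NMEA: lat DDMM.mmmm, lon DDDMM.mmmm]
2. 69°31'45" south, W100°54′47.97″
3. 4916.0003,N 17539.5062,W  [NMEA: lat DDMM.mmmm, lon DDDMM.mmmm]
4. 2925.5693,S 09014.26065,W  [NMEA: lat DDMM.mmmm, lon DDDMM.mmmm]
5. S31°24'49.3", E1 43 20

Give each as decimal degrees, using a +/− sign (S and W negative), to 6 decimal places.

Point 1:
  φ: degrees = first 2 digits = 0, minutes = 18.89847; 0 + 18.89847/60 = 0.3149745
  N → positive
  Lon: degrees = first 3 digits = 90, minutes = 48.5675; 90 + 48.5675/60 = 90.8094583
  W → negative
Point 2:
  φ: 31′ + 45″ = 31.75000′; 69 + 31.75000/60 = 69.5291667
  S ⇒ negate
  Lon: 100° + 54/60 + 47.97/3600 = 100 + 0.900000 + 0.013325 = 100.9133250
  hemisphere W, so the sign is −
Point 3:
  φ: split at 2 digits → 49° and 16.0003′; 49 + 16.0003/60 = 49.2666717
  N → positive
  Lon: split at 3 digits → 175° and 39.5062′; 175 + 39.5062/60 = 175.6584367
  hemisphere W, so the sign is −
Point 4:
  Latitude: split at 2 digits → 29° and 25.5693′; 29 + 25.5693/60 = 29.4261550
  hemisphere S, so the sign is −
  λ: degrees = first 3 digits = 90, minutes = 14.26065; 90 + 14.26065/60 = 90.2376775
  W ⇒ negate
Point 5:
  Latitude: 31° + 24/60 + 49.3/3600 = 31 + 0.400000 + 0.013694 = 31.4136944
  hemisphere S, so the sign is −
  Lon: 1° + 43/60 + 20/3600 = 1 + 0.716667 + 0.005556 = 1.7222222
  E → positive

1. 0.314975, -90.809458
2. -69.529167, -100.913325
3. 49.266672, -175.658437
4. -29.426155, -90.237678
5. -31.413694, 1.722222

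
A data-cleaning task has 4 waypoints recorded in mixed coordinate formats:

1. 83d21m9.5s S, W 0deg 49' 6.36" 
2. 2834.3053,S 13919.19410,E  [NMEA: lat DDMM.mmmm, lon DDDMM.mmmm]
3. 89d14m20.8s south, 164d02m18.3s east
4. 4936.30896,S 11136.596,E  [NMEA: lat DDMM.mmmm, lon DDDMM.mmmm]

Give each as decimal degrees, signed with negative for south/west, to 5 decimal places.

1. -83.35264, -0.81843
2. -28.57176, 139.31990
3. -89.23911, 164.03842
4. -49.60515, 111.60993

Point 1:
  Latitude: 21′ + 9.5″ = 21.15833′; 83 + 21.15833/60 = 83.352639
  S ⇒ negate
  λ: 0 + 49/60 + 6.36/3600 = 0.818433
  W ⇒ negate
Point 2:
  Lat: degrees = first 2 digits = 28, minutes = 34.3053; 28 + 34.3053/60 = 28.571755
  hemisphere S, so the sign is −
  Longitude: degrees = first 3 digits = 139, minutes = 19.1941; 139 + 19.1941/60 = 139.319902
  E ⇒ keep positive
Point 3:
  Lat: 89 + 14/60 + 20.8/3600 = 89.239111
  hemisphere S, so the sign is −
  Lon: 2′ + 18.3″ = 2.30500′; 164 + 2.30500/60 = 164.038417
  E ⇒ keep positive
Point 4:
  Latitude: degrees = first 2 digits = 49, minutes = 36.30896; 49 + 36.30896/60 = 49.605149
  S → negative
  λ: split at 3 digits → 111° and 36.596′; 111 + 36.596/60 = 111.609933
  E → positive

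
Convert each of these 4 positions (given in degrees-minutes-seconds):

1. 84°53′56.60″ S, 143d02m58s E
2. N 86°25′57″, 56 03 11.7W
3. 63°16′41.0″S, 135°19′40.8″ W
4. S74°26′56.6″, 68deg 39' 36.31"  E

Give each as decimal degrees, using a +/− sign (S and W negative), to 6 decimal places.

1. -84.899056, 143.049444
2. 86.432500, -56.053250
3. -63.278056, -135.328000
4. -74.449056, 68.660086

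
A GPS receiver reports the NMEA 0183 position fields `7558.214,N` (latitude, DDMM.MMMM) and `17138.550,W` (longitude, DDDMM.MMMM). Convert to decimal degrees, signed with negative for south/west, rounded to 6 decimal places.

75.970233, -171.642500

φ: degrees = first 2 digits = 75, minutes = 58.214; 75 + 58.214/60 = 75.9702333
N → positive
Longitude: degrees = first 3 digits = 171, minutes = 38.55; 171 + 38.55/60 = 171.6425000
W → negative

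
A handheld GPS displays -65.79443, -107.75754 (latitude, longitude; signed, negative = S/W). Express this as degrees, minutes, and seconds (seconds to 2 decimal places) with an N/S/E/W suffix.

Latitude is negative → S; |value| = 65.794430
Latitude: 0.794430 × 60 = 47.66580′ → 47′, remainder × 60 = 39.9480″
Longitude is negative → W; |value| = 107.757540
λ: 0.757540° → 45.45240′; 0.45240 × 60 = 27.1440″

65°47′39.95″ S, 107°45′27.14″ W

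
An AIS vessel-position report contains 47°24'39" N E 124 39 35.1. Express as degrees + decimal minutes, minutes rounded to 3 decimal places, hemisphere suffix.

47° 24.650′ N, 124° 39.585′ E

Latitude: 24 + 39/60 = 24.65000′
Lon: seconds/60 = 0.58500; minutes = 39 + 0.58500 = 39.58500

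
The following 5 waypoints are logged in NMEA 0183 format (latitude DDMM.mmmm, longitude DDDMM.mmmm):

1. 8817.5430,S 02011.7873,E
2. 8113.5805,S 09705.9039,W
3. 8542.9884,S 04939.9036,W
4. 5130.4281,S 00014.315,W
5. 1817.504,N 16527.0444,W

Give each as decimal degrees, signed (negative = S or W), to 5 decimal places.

1. -88.29238, 20.19646
2. -81.22634, -97.09840
3. -85.71647, -49.66506
4. -51.50714, -0.23858
5. 18.29173, -165.45074

Point 1:
  Lat: split at 2 digits → 88° and 17.543′; 88 + 17.543/60 = 88.292383
  S ⇒ negate
  Lon: degrees = first 3 digits = 20, minutes = 11.7873; 20 + 11.7873/60 = 20.196455
  E → positive
Point 2:
  Latitude: split at 2 digits → 81° and 13.5805′; 81 + 13.5805/60 = 81.226342
  S ⇒ negate
  Lon: degrees = first 3 digits = 97, minutes = 5.9039; 97 + 5.9039/60 = 97.098398
  hemisphere W, so the sign is −
Point 3:
  φ: split at 2 digits → 85° and 42.9884′; 85 + 42.9884/60 = 85.716473
  S ⇒ negate
  Lon: split at 3 digits → 049° and 39.9036′; 49 + 39.9036/60 = 49.665060
  W → negative
Point 4:
  Latitude: degrees = first 2 digits = 51, minutes = 30.4281; 51 + 30.4281/60 = 51.507135
  S → negative
  Longitude: split at 3 digits → 000° and 14.315′; 0 + 14.315/60 = 0.238583
  hemisphere W, so the sign is −
Point 5:
  Latitude: degrees = first 2 digits = 18, minutes = 17.504; 18 + 17.504/60 = 18.291733
  N ⇒ keep positive
  Longitude: degrees = first 3 digits = 165, minutes = 27.0444; 165 + 27.0444/60 = 165.450740
  W ⇒ negate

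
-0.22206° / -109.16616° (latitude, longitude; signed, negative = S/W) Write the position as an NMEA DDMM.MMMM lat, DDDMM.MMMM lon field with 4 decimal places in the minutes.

0013.3236,S / 10909.9696,W

Latitude is negative → S; |value| = 0.222060
Lat: fractional part 0.222060 → 13.323600 minutes
Longitude is negative → W; |value| = 109.166160
Lon: minutes = (109.166160 − 109) × 60 = 9.969600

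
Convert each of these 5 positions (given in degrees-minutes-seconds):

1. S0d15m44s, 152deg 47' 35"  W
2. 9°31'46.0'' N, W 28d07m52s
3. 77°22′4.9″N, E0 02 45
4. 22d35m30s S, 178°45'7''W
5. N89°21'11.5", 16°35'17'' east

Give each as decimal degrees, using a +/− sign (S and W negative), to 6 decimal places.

Point 1:
  φ: 0 + 15/60 + 44/3600 = 0.2622222
  hemisphere S, so the sign is −
  Longitude: 152° + 47/60 + 35/3600 = 152 + 0.783333 + 0.009722 = 152.7930556
  W → negative
Point 2:
  φ: 9 + 31/60 + 46/3600 = 9.5294444
  N ⇒ keep positive
  λ: 28 + 7/60 + 52/3600 = 28.1311111
  hemisphere W, so the sign is −
Point 3:
  φ: 77° + 22/60 + 4.9/3600 = 77 + 0.366667 + 0.001361 = 77.3680278
  N → positive
  λ: 0° + 2/60 + 45/3600 = 0 + 0.033333 + 0.012500 = 0.0458333
  E → positive
Point 4:
  Lat: 22° + 35/60 + 30/3600 = 22 + 0.583333 + 0.008333 = 22.5916667
  S → negative
  Longitude: 178 + 45/60 + 7/3600 = 178.7519444
  W ⇒ negate
Point 5:
  Latitude: 89 + 21/60 + 11.5/3600 = 89.3531944
  N → positive
  λ: 16 + 35/60 + 17/3600 = 16.5880556
  E → positive

1. -0.262222, -152.793056
2. 9.529444, -28.131111
3. 77.368028, 0.045833
4. -22.591667, -178.751944
5. 89.353194, 16.588056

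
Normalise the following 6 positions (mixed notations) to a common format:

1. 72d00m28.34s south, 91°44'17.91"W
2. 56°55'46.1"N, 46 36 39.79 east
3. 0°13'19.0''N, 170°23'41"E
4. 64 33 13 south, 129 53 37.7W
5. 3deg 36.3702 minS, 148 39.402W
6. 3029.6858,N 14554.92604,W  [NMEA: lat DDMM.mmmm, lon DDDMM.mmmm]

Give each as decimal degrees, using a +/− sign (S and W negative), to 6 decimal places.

Point 1:
  Lat: 72 + 0/60 + 28.34/3600 = 72.0078722
  S → negative
  Lon: 91 + 44/60 + 17.91/3600 = 91.7383083
  W → negative
Point 2:
  Lat: 55′ + 46.1″ = 55.76833′; 56 + 55.76833/60 = 56.9294722
  N ⇒ keep positive
  λ: 46 + 36/60 + 39.79/3600 = 46.6110528
  E ⇒ keep positive
Point 3:
  φ: 0 + 13/60 + 19/3600 = 0.2219444
  N → positive
  λ: 170° + 23/60 + 41/3600 = 170 + 0.383333 + 0.011389 = 170.3947222
  E ⇒ keep positive
Point 4:
  Lat: 64° + 33/60 + 13/3600 = 64 + 0.550000 + 0.003611 = 64.5536111
  S → negative
  λ: 53′ + 37.7″ = 53.62833′; 129 + 53.62833/60 = 129.8938056
  W ⇒ negate
Point 5:
  Latitude: 36.3702′ = 0.606170°; total 3.6061700
  hemisphere S, so the sign is −
  Lon: 148 + 39.402/60 = 148.6567000
  W ⇒ negate
Point 6:
  φ: degrees = first 2 digits = 30, minutes = 29.6858; 30 + 29.6858/60 = 30.4947633
  N → positive
  Longitude: split at 3 digits → 145° and 54.92604′; 145 + 54.92604/60 = 145.9154340
  W ⇒ negate

1. -72.007872, -91.738308
2. 56.929472, 46.611053
3. 0.221944, 170.394722
4. -64.553611, -129.893806
5. -3.606170, -148.656700
6. 30.494763, -145.915434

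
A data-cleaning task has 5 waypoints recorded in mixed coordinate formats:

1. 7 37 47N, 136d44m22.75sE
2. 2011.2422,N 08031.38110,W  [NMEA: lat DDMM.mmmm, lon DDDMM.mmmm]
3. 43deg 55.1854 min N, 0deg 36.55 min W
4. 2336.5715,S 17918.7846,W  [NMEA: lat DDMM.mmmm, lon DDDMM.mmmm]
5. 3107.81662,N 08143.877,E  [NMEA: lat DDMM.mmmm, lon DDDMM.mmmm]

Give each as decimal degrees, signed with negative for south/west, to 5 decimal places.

1. 7.62972, 136.73965
2. 20.18737, -80.52302
3. 43.91976, -0.60917
4. -23.60953, -179.31308
5. 31.13028, 81.73128

Point 1:
  φ: 37′ + 47″ = 37.78333′; 7 + 37.78333/60 = 7.629722
  N → positive
  Lon: 44′ + 22.75″ = 44.37917′; 136 + 44.37917/60 = 136.739653
  E → positive
Point 2:
  φ: split at 2 digits → 20° and 11.2422′; 20 + 11.2422/60 = 20.187370
  N ⇒ keep positive
  Lon: split at 3 digits → 080° and 31.3811′; 80 + 31.3811/60 = 80.523018
  hemisphere W, so the sign is −
Point 3:
  Latitude: 43 + 55.1854/60 = 43.919757
  N → positive
  λ: 36.55′ = 0.609167°; total 0.609167
  hemisphere W, so the sign is −
Point 4:
  φ: degrees = first 2 digits = 23, minutes = 36.5715; 23 + 36.5715/60 = 23.609525
  hemisphere S, so the sign is −
  Longitude: degrees = first 3 digits = 179, minutes = 18.7846; 179 + 18.7846/60 = 179.313077
  W → negative
Point 5:
  Latitude: degrees = first 2 digits = 31, minutes = 7.81662; 31 + 7.81662/60 = 31.130277
  N ⇒ keep positive
  λ: degrees = first 3 digits = 81, minutes = 43.877; 81 + 43.877/60 = 81.731283
  E → positive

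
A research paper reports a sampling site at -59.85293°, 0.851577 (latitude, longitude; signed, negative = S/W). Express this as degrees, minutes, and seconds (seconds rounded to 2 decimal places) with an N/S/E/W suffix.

59°51′10.55″ S, 0°51′5.68″ E

Latitude is negative → S; |value| = 59.852930
φ: 0.852930 × 60 = 51.17580′ → 51′, remainder × 60 = 10.5480″
Longitude: whole degrees 0; 51.09462′ → 51′ and 5.6772″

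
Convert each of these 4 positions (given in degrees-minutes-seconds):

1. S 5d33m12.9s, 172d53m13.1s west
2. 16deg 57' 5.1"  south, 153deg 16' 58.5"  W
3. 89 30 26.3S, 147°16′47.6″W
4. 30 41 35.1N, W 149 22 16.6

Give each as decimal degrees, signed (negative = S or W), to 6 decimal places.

1. -5.553583, -172.886972
2. -16.951417, -153.282917
3. -89.507306, -147.279889
4. 30.693083, -149.371278

Point 1:
  Lat: 5 + 33/60 + 12.9/3600 = 5.5535833
  S ⇒ negate
  Lon: 53′ + 13.1″ = 53.21833′; 172 + 53.21833/60 = 172.8869722
  W → negative
Point 2:
  φ: 16 + 57/60 + 5.1/3600 = 16.9514167
  S ⇒ negate
  Longitude: 153° + 16/60 + 58.5/3600 = 153 + 0.266667 + 0.016250 = 153.2829167
  W ⇒ negate
Point 3:
  φ: 30′ + 26.3″ = 30.43833′; 89 + 30.43833/60 = 89.5073056
  hemisphere S, so the sign is −
  Longitude: 147 + 16/60 + 47.6/3600 = 147.2798889
  hemisphere W, so the sign is −
Point 4:
  Lat: 30 + 41/60 + 35.1/3600 = 30.6930833
  N ⇒ keep positive
  Longitude: 149° + 22/60 + 16.6/3600 = 149 + 0.366667 + 0.004611 = 149.3712778
  W → negative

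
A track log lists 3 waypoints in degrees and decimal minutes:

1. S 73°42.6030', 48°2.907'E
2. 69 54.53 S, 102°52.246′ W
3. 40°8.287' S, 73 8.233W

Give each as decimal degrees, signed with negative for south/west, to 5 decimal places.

1. -73.71005, 48.04845
2. -69.90883, -102.87077
3. -40.13812, -73.13722

Point 1:
  Latitude: 42.603′ = 0.710050°; total 73.710050
  S ⇒ negate
  λ: 2.907′ = 0.048450°; total 48.048450
  E → positive
Point 2:
  Lat: 69 + 54.53/60 = 69.908833
  S → negative
  λ: 102 + 52.246/60 = 102.870767
  W → negative
Point 3:
  φ: 8.287′ = 0.138117°; total 40.138117
  hemisphere S, so the sign is −
  Longitude: 73 + 8.233/60 = 73.137217
  hemisphere W, so the sign is −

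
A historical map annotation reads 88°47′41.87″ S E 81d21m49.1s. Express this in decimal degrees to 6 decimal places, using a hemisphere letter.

Latitude: 88 + 47/60 + 41.87/3600 = 88.7949639
Lon: 81° + 21/60 + 49.1/3600 = 81 + 0.350000 + 0.013639 = 81.3636389

88.794964° S, 81.363639° E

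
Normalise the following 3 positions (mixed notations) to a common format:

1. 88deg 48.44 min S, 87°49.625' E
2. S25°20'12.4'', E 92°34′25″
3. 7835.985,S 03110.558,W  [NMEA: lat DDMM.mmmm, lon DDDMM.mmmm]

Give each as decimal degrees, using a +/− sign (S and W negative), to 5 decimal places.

Point 1:
  φ: 88 + 48.44/60 = 88.807333
  S → negative
  Lon: 87 + 49.625/60 = 87.827083
  E ⇒ keep positive
Point 2:
  φ: 20′ + 12.4″ = 20.20667′; 25 + 20.20667/60 = 25.336778
  hemisphere S, so the sign is −
  Lon: 34′ + 25″ = 34.41667′; 92 + 34.41667/60 = 92.573611
  E → positive
Point 3:
  Latitude: degrees = first 2 digits = 78, minutes = 35.985; 78 + 35.985/60 = 78.599750
  S ⇒ negate
  Lon: split at 3 digits → 031° and 10.558′; 31 + 10.558/60 = 31.175967
  W ⇒ negate

1. -88.80733, 87.82708
2. -25.33678, 92.57361
3. -78.59975, -31.17597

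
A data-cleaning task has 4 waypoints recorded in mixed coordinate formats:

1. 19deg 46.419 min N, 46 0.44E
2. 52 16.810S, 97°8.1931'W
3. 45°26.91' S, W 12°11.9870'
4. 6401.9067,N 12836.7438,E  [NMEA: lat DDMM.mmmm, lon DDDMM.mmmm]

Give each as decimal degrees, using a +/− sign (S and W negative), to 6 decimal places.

1. 19.773650, 46.007333
2. -52.280167, -97.136552
3. -45.448500, -12.199783
4. 64.031778, 128.612397

Point 1:
  Latitude: 46.419′ = 0.773650°; total 19.7736500
  N ⇒ keep positive
  Longitude: 0.44′ = 0.007333°; total 46.0073333
  E → positive
Point 2:
  φ: 16.81′ = 0.280167°; total 52.2801667
  hemisphere S, so the sign is −
  Longitude: 97 + 8.1931/60 = 97.1365517
  W → negative
Point 3:
  Lat: 45 + 26.91/60 = 45.4485000
  S → negative
  Longitude: 11.987′ = 0.199783°; total 12.1997833
  hemisphere W, so the sign is −
Point 4:
  Lat: split at 2 digits → 64° and 1.9067′; 64 + 1.9067/60 = 64.0317783
  N ⇒ keep positive
  Longitude: degrees = first 3 digits = 128, minutes = 36.7438; 128 + 36.7438/60 = 128.6123967
  E → positive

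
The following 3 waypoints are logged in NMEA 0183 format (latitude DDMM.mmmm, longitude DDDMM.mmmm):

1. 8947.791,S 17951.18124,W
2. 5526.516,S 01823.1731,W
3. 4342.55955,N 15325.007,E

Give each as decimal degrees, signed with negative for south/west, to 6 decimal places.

Point 1:
  Latitude: degrees = first 2 digits = 89, minutes = 47.791; 89 + 47.791/60 = 89.7965167
  S → negative
  λ: degrees = first 3 digits = 179, minutes = 51.18124; 179 + 51.18124/60 = 179.8530207
  W → negative
Point 2:
  Lat: split at 2 digits → 55° and 26.516′; 55 + 26.516/60 = 55.4419333
  hemisphere S, so the sign is −
  Longitude: degrees = first 3 digits = 18, minutes = 23.1731; 18 + 23.1731/60 = 18.3862183
  W ⇒ negate
Point 3:
  φ: degrees = first 2 digits = 43, minutes = 42.55955; 43 + 42.55955/60 = 43.7093258
  N → positive
  Lon: degrees = first 3 digits = 153, minutes = 25.007; 153 + 25.007/60 = 153.4167833
  E ⇒ keep positive

1. -89.796517, -179.853021
2. -55.441933, -18.386218
3. 43.709326, 153.416783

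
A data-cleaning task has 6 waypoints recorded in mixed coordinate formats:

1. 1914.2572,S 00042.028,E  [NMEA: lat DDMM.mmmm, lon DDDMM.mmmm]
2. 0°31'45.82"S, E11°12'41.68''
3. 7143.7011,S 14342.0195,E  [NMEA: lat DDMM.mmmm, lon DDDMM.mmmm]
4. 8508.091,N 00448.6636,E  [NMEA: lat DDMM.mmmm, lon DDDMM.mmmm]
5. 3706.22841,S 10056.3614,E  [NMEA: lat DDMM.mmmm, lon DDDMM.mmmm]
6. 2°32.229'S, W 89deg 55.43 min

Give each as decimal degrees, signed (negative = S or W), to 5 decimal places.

1. -19.23762, 0.70047
2. -0.52939, 11.21158
3. -71.72835, 143.70033
4. 85.13485, 4.81106
5. -37.10381, 100.93936
6. -2.53715, -89.92383

Point 1:
  Latitude: degrees = first 2 digits = 19, minutes = 14.2572; 19 + 14.2572/60 = 19.237620
  S ⇒ negate
  Lon: split at 3 digits → 000° and 42.028′; 0 + 42.028/60 = 0.700467
  E → positive
Point 2:
  Latitude: 31′ + 45.82″ = 31.76367′; 0 + 31.76367/60 = 0.529394
  hemisphere S, so the sign is −
  Longitude: 12′ + 41.68″ = 12.69467′; 11 + 12.69467/60 = 11.211578
  E → positive
Point 3:
  Lat: degrees = first 2 digits = 71, minutes = 43.7011; 71 + 43.7011/60 = 71.728352
  S → negative
  Lon: degrees = first 3 digits = 143, minutes = 42.0195; 143 + 42.0195/60 = 143.700325
  E ⇒ keep positive
Point 4:
  φ: degrees = first 2 digits = 85, minutes = 8.091; 85 + 8.091/60 = 85.134850
  N → positive
  λ: split at 3 digits → 004° and 48.6636′; 4 + 48.6636/60 = 4.811060
  E → positive
Point 5:
  Lat: degrees = first 2 digits = 37, minutes = 6.22841; 37 + 6.22841/60 = 37.103807
  hemisphere S, so the sign is −
  Lon: split at 3 digits → 100° and 56.3614′; 100 + 56.3614/60 = 100.939357
  E ⇒ keep positive
Point 6:
  φ: 2 + 32.229/60 = 2.537150
  S ⇒ negate
  Lon: 55.43′ = 0.923833°; total 89.923833
  hemisphere W, so the sign is −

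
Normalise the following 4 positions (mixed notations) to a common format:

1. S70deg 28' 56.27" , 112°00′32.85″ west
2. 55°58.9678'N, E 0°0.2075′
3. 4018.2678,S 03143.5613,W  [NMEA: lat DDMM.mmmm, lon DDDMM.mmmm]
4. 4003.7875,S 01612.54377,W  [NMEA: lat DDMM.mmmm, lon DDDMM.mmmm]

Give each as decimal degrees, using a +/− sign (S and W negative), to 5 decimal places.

Point 1:
  φ: 28′ + 56.27″ = 28.93783′; 70 + 28.93783/60 = 70.482297
  S → negative
  Longitude: 112 + 0/60 + 32.85/3600 = 112.009125
  W → negative
Point 2:
  Lat: 55 + 58.9678/60 = 55.982797
  N → positive
  Longitude: 0 + 0.2075/60 = 0.003458
  E → positive
Point 3:
  Latitude: degrees = first 2 digits = 40, minutes = 18.2678; 40 + 18.2678/60 = 40.304463
  hemisphere S, so the sign is −
  Longitude: split at 3 digits → 031° and 43.5613′; 31 + 43.5613/60 = 31.726022
  hemisphere W, so the sign is −
Point 4:
  Latitude: degrees = first 2 digits = 40, minutes = 3.7875; 40 + 3.7875/60 = 40.063125
  S → negative
  λ: split at 3 digits → 016° and 12.54377′; 16 + 12.54377/60 = 16.209063
  W ⇒ negate

1. -70.48230, -112.00913
2. 55.98280, 0.00346
3. -40.30446, -31.72602
4. -40.06313, -16.20906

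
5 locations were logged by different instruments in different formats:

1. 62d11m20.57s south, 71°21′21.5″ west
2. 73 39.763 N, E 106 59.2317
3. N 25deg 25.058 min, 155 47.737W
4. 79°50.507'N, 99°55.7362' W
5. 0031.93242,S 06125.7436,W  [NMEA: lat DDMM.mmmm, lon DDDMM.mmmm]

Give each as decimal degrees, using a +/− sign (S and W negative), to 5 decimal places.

Point 1:
  Lat: 62° + 11/60 + 20.57/3600 = 62 + 0.183333 + 0.005714 = 62.189047
  S → negative
  Lon: 21′ + 21.5″ = 21.35833′; 71 + 21.35833/60 = 71.355972
  W → negative
Point 2:
  Lat: 73 + 39.763/60 = 73.662717
  N → positive
  Longitude: 106 + 59.2317/60 = 106.987195
  E ⇒ keep positive
Point 3:
  Lat: 25.058′ = 0.417633°; total 25.417633
  N ⇒ keep positive
  λ: 155 + 47.737/60 = 155.795617
  W → negative
Point 4:
  Lat: 79 + 50.507/60 = 79.841783
  N → positive
  λ: 55.7362′ = 0.928937°; total 99.928937
  hemisphere W, so the sign is −
Point 5:
  Latitude: split at 2 digits → 00° and 31.93242′; 0 + 31.93242/60 = 0.532207
  hemisphere S, so the sign is −
  λ: split at 3 digits → 061° and 25.7436′; 61 + 25.7436/60 = 61.429060
  hemisphere W, so the sign is −

1. -62.18905, -71.35597
2. 73.66272, 106.98720
3. 25.41763, -155.79562
4. 79.84178, -99.92894
5. -0.53221, -61.42906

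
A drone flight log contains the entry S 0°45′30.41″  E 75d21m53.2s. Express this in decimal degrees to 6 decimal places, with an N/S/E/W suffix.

0.758447° S, 75.364778° E

φ: 45′ + 30.41″ = 45.50683′; 0 + 45.50683/60 = 0.7584472
Lon: 75° + 21/60 + 53.2/3600 = 75 + 0.350000 + 0.014778 = 75.3647778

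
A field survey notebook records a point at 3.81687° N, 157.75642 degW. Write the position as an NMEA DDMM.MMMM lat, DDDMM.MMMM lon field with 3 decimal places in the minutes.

Latitude: fractional part 0.816870 → 49.01220 minutes
Lon: 157° + 0.756420 × 60 = 157° 45.38520′

0349.012,N / 15745.385,W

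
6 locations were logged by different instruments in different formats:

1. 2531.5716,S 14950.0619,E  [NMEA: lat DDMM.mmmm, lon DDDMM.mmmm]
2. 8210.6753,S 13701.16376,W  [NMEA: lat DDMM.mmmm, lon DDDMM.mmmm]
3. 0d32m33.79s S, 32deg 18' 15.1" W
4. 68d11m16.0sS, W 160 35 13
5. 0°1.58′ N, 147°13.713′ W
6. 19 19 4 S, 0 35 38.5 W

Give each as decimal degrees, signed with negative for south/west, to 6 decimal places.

1. -25.526193, 149.834365
2. -82.177922, -137.019396
3. -0.542719, -32.304194
4. -68.187778, -160.586944
5. 0.026333, -147.228550
6. -19.317778, -0.594028

Point 1:
  Lat: split at 2 digits → 25° and 31.5716′; 25 + 31.5716/60 = 25.5261933
  S → negative
  Lon: degrees = first 3 digits = 149, minutes = 50.0619; 149 + 50.0619/60 = 149.8343650
  E ⇒ keep positive
Point 2:
  φ: split at 2 digits → 82° and 10.6753′; 82 + 10.6753/60 = 82.1779217
  S ⇒ negate
  Longitude: degrees = first 3 digits = 137, minutes = 1.16376; 137 + 1.16376/60 = 137.0193960
  W → negative
Point 3:
  Latitude: 32′ + 33.79″ = 32.56317′; 0 + 32.56317/60 = 0.5427194
  S ⇒ negate
  Longitude: 32 + 18/60 + 15.1/3600 = 32.3041944
  hemisphere W, so the sign is −
Point 4:
  φ: 11′ + 16″ = 11.26667′; 68 + 11.26667/60 = 68.1877778
  S ⇒ negate
  Lon: 160 + 35/60 + 13/3600 = 160.5869444
  W ⇒ negate
Point 5:
  Lat: 0 + 1.58/60 = 0.0263333
  N ⇒ keep positive
  Lon: 13.713′ = 0.228550°; total 147.2285500
  W → negative
Point 6:
  Latitude: 19′ + 4″ = 19.06667′; 19 + 19.06667/60 = 19.3177778
  S → negative
  Lon: 35′ + 38.5″ = 35.64167′; 0 + 35.64167/60 = 0.5940278
  W → negative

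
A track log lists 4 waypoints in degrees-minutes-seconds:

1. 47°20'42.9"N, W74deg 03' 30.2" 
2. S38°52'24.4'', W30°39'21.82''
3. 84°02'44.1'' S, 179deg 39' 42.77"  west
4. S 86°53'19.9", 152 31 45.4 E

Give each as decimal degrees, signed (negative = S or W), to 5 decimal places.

1. 47.34525, -74.05839
2. -38.87344, -30.65606
3. -84.04558, -179.66188
4. -86.88886, 152.52928

Point 1:
  Latitude: 47° + 20/60 + 42.9/3600 = 47 + 0.333333 + 0.011917 = 47.345250
  N → positive
  Lon: 74° + 3/60 + 30.2/3600 = 74 + 0.050000 + 0.008389 = 74.058389
  W ⇒ negate
Point 2:
  Lat: 52′ + 24.4″ = 52.40667′; 38 + 52.40667/60 = 38.873444
  S ⇒ negate
  Longitude: 30 + 39/60 + 21.82/3600 = 30.656061
  hemisphere W, so the sign is −
Point 3:
  φ: 84 + 2/60 + 44.1/3600 = 84.045583
  S → negative
  λ: 39′ + 42.77″ = 39.71283′; 179 + 39.71283/60 = 179.661881
  W → negative
Point 4:
  Latitude: 86° + 53/60 + 19.9/3600 = 86 + 0.883333 + 0.005528 = 86.888861
  S → negative
  Longitude: 152° + 31/60 + 45.4/3600 = 152 + 0.516667 + 0.012611 = 152.529278
  E → positive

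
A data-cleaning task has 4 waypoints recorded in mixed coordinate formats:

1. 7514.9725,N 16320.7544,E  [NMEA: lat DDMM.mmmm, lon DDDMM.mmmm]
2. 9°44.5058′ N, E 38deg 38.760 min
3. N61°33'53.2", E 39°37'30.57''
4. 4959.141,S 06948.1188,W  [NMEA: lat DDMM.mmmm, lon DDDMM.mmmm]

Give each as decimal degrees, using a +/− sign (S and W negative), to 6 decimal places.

1. 75.249542, 163.345907
2. 9.741763, 38.646000
3. 61.564778, 39.625158
4. -49.985683, -69.801980

Point 1:
  Lat: split at 2 digits → 75° and 14.9725′; 75 + 14.9725/60 = 75.2495417
  N ⇒ keep positive
  Longitude: degrees = first 3 digits = 163, minutes = 20.7544; 163 + 20.7544/60 = 163.3459067
  E ⇒ keep positive
Point 2:
  Latitude: 9 + 44.5058/60 = 9.7417633
  N ⇒ keep positive
  Lon: 38 + 38.76/60 = 38.6460000
  E → positive
Point 3:
  Latitude: 33′ + 53.2″ = 33.88667′; 61 + 33.88667/60 = 61.5647778
  N → positive
  Lon: 39° + 37/60 + 30.57/3600 = 39 + 0.616667 + 0.008492 = 39.6251583
  E → positive
Point 4:
  φ: split at 2 digits → 49° and 59.141′; 49 + 59.141/60 = 49.9856833
  S → negative
  Lon: degrees = first 3 digits = 69, minutes = 48.1188; 69 + 48.1188/60 = 69.8019800
  W ⇒ negate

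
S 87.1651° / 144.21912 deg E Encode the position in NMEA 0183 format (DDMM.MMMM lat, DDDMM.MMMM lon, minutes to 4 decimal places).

8709.9060,S / 14413.1472,E

Lat: minutes = (87.165100 − 87) × 60 = 9.906000
Longitude: fractional part 0.219120 → 13.147200 minutes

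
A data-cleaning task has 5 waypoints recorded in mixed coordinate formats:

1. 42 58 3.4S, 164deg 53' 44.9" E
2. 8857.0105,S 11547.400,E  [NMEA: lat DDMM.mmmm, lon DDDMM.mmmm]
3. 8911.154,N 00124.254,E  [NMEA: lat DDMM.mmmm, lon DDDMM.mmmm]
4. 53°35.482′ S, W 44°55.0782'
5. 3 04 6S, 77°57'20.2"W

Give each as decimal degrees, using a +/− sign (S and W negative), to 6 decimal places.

Point 1:
  Latitude: 42° + 58/60 + 3.4/3600 = 42 + 0.966667 + 0.000944 = 42.9676111
  S → negative
  Lon: 164° + 53/60 + 44.9/3600 = 164 + 0.883333 + 0.012472 = 164.8958056
  E → positive
Point 2:
  φ: split at 2 digits → 88° and 57.0105′; 88 + 57.0105/60 = 88.9501750
  hemisphere S, so the sign is −
  Lon: split at 3 digits → 115° and 47.4′; 115 + 47.4/60 = 115.7900000
  E ⇒ keep positive
Point 3:
  φ: split at 2 digits → 89° and 11.154′; 89 + 11.154/60 = 89.1859000
  N ⇒ keep positive
  λ: degrees = first 3 digits = 1, minutes = 24.254; 1 + 24.254/60 = 1.4042333
  E ⇒ keep positive
Point 4:
  Lat: 35.482′ = 0.591367°; total 53.5913667
  S → negative
  λ: 55.0782′ = 0.917970°; total 44.9179700
  hemisphere W, so the sign is −
Point 5:
  Latitude: 3 + 4/60 + 6/3600 = 3.0683333
  hemisphere S, so the sign is −
  λ: 57′ + 20.2″ = 57.33667′; 77 + 57.33667/60 = 77.9556111
  hemisphere W, so the sign is −

1. -42.967611, 164.895806
2. -88.950175, 115.790000
3. 89.185900, 1.404233
4. -53.591367, -44.917970
5. -3.068333, -77.955611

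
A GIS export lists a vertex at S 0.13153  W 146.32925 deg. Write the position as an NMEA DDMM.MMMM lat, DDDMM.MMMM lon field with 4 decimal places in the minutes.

0007.8918,S / 14619.7550,W

Latitude: fractional part 0.131530 → 7.891800 minutes
Lon: minutes = (146.329250 − 146) × 60 = 19.755000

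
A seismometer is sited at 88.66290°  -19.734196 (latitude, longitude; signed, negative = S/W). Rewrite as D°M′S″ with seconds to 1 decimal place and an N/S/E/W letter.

88°39′46.4″ N, 19°44′3.1″ W

Latitude: 0.662900 × 60 = 39.77400′ → 39′, remainder × 60 = 46.440″
Longitude is negative → W; |value| = 19.734196
Lon: 0.734196 × 60 = 44.05176′ → 44′, remainder × 60 = 3.106″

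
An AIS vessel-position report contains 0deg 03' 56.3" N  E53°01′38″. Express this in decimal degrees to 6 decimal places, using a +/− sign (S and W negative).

φ: 3′ + 56.3″ = 3.93833′; 0 + 3.93833/60 = 0.0656389
N → positive
Lon: 53 + 1/60 + 38/3600 = 53.0272222
E ⇒ keep positive

0.065639, 53.027222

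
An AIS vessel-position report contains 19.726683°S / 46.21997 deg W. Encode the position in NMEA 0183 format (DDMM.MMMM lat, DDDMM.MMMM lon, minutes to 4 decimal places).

Lat: 19° + 0.726683 × 60 = 19° 43.600980′
Lon: fractional part 0.219970 → 13.198200 minutes

1943.6010,S / 04613.1982,W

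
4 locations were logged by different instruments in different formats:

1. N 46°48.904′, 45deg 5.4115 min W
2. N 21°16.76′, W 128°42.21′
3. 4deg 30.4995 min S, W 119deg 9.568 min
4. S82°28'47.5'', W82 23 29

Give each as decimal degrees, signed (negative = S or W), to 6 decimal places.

Point 1:
  Latitude: 48.904′ = 0.815067°; total 46.8150667
  N ⇒ keep positive
  λ: 45 + 5.4115/60 = 45.0901917
  W ⇒ negate
Point 2:
  Lat: 21 + 16.76/60 = 21.2793333
  N → positive
  Lon: 128 + 42.21/60 = 128.7035000
  hemisphere W, so the sign is −
Point 3:
  Lat: 30.4995′ = 0.508325°; total 4.5083250
  S → negative
  Lon: 119 + 9.568/60 = 119.1594667
  W → negative
Point 4:
  Lat: 82° + 28/60 + 47.5/3600 = 82 + 0.466667 + 0.013194 = 82.4798611
  S ⇒ negate
  λ: 82° + 23/60 + 29/3600 = 82 + 0.383333 + 0.008056 = 82.3913889
  hemisphere W, so the sign is −

1. 46.815067, -45.090192
2. 21.279333, -128.703500
3. -4.508325, -119.159467
4. -82.479861, -82.391389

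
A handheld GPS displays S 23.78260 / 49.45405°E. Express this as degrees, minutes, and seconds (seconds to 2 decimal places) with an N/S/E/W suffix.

23°46′57.36″ S, 49°27′14.58″ E

Lat: 0.782600 × 60 = 46.95600′ → 46′, remainder × 60 = 57.3600″
Lon: whole degrees 49; 27.24300′ → 27′ and 14.5800″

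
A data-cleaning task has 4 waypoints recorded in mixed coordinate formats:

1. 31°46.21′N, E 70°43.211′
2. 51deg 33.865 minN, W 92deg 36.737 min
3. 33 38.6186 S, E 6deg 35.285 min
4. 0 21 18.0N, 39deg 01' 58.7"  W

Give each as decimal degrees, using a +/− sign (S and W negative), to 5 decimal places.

1. 31.77017, 70.72018
2. 51.56442, -92.61228
3. -33.64364, 6.58808
4. 0.35500, -39.03297

Point 1:
  Latitude: 31 + 46.21/60 = 31.770167
  N ⇒ keep positive
  Lon: 43.211′ = 0.720183°; total 70.720183
  E → positive
Point 2:
  φ: 33.865′ = 0.564417°; total 51.564417
  N → positive
  Lon: 92 + 36.737/60 = 92.612283
  W ⇒ negate
Point 3:
  Latitude: 38.6186′ = 0.643643°; total 33.643643
  S ⇒ negate
  Lon: 35.285′ = 0.588083°; total 6.588083
  E → positive
Point 4:
  φ: 0° + 21/60 + 18/3600 = 0 + 0.350000 + 0.005000 = 0.355000
  N ⇒ keep positive
  Lon: 39° + 1/60 + 58.7/3600 = 39 + 0.016667 + 0.016306 = 39.032972
  hemisphere W, so the sign is −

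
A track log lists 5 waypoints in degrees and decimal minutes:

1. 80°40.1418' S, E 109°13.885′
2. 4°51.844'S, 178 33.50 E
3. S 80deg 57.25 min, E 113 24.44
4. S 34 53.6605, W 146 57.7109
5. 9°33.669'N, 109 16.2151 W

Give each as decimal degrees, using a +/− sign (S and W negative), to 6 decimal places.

Point 1:
  Latitude: 80 + 40.1418/60 = 80.6690300
  hemisphere S, so the sign is −
  Lon: 109 + 13.885/60 = 109.2314167
  E → positive
Point 2:
  Latitude: 4 + 51.844/60 = 4.8640667
  hemisphere S, so the sign is −
  λ: 33.5′ = 0.558333°; total 178.5583333
  E → positive
Point 3:
  Lat: 80 + 57.25/60 = 80.9541667
  S ⇒ negate
  Longitude: 24.44′ = 0.407333°; total 113.4073333
  E → positive
Point 4:
  φ: 34 + 53.6605/60 = 34.8943417
  hemisphere S, so the sign is −
  Lon: 146 + 57.7109/60 = 146.9618483
  W → negative
Point 5:
  Latitude: 33.669′ = 0.561150°; total 9.5611500
  N → positive
  Lon: 16.2151′ = 0.270252°; total 109.2702517
  W → negative

1. -80.669030, 109.231417
2. -4.864067, 178.558333
3. -80.954167, 113.407333
4. -34.894342, -146.961848
5. 9.561150, -109.270252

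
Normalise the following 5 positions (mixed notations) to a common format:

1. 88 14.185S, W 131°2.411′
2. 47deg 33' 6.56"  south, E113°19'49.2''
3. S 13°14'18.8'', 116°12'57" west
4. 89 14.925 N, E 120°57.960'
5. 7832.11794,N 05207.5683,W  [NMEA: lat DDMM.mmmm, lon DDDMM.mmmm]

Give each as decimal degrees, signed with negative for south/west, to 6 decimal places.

Point 1:
  Latitude: 88 + 14.185/60 = 88.2364167
  S → negative
  Lon: 2.411′ = 0.040183°; total 131.0401833
  W ⇒ negate
Point 2:
  Lat: 47 + 33/60 + 6.56/3600 = 47.5518222
  hemisphere S, so the sign is −
  Longitude: 19′ + 49.2″ = 19.82000′; 113 + 19.82000/60 = 113.3303333
  E → positive
Point 3:
  Lat: 13 + 14/60 + 18.8/3600 = 13.2385556
  S ⇒ negate
  Lon: 116° + 12/60 + 57/3600 = 116 + 0.200000 + 0.015833 = 116.2158333
  hemisphere W, so the sign is −
Point 4:
  φ: 14.925′ = 0.248750°; total 89.2487500
  N → positive
  Lon: 120 + 57.96/60 = 120.9660000
  E → positive
Point 5:
  Latitude: degrees = first 2 digits = 78, minutes = 32.11794; 78 + 32.11794/60 = 78.5352990
  N ⇒ keep positive
  λ: split at 3 digits → 052° and 7.5683′; 52 + 7.5683/60 = 52.1261383
  W ⇒ negate

1. -88.236417, -131.040183
2. -47.551822, 113.330333
3. -13.238556, -116.215833
4. 89.248750, 120.966000
5. 78.535299, -52.126138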